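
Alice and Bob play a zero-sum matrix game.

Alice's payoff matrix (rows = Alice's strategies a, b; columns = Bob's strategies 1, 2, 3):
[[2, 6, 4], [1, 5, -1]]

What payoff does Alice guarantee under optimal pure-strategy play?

Row minima: 2, -1 → Alice's maximin is 2.
Column maxima: 2, 6, 4 → Bob's minimax is 2.
They coincide at (a, 1), so the value is 2.

2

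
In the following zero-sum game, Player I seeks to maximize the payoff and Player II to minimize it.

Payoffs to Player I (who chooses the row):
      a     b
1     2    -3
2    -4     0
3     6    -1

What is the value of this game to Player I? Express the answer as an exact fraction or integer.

Row 1 is strictly dominated by row 3, so Player I never plays it.
The remaining 2×2 game on (2, 3) × (a, b) has no saddle point. Let Player I play 2 with probability p; indifference gives −4p + 6(1−p) = −(1−p), so p = 7/11.
Similarly Player II's optimal q on a is 1/11, and the value is -4·(1/11) + (0)·(10/11) = -4/11.

-4/11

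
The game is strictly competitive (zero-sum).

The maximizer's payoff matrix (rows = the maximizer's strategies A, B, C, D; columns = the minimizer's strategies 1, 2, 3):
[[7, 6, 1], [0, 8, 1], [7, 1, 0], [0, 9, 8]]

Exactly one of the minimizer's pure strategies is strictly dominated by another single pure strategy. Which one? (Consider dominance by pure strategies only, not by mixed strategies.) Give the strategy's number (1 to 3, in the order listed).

The minimizer prefers columns that give the maximizer less. Compare 2 with 3: 1 < 6, 1 < 8, 0 < 1, 8 < 9.
So 3 strictly dominates 2 for the minimizer; 2 is strictly dominated.

2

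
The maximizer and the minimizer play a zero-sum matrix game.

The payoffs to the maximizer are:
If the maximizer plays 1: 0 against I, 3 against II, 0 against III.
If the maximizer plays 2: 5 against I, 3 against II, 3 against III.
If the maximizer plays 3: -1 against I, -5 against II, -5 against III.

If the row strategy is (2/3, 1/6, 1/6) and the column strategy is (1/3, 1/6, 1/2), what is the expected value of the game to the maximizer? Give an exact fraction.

Against (1/3, 1/6, 1/2), each row's expected payoff is 1: 1/2; 2: 11/3; 3: -11/3.
Taking the (2/3, 1/6, 1/6)-weighted average: (2/3)·(1/2) + (1/6)·(11/3) + (1/6)·(-11/3) = 1/3.

1/3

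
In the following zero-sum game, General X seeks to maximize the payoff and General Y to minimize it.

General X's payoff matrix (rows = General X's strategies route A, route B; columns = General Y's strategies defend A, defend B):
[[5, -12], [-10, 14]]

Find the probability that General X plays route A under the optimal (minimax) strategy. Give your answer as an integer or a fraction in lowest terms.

24/41

Row minima are -12 and -10, so General X's maximin is -10; column maxima are 5 and 14, so General Y's minimax is 5. These differ, so the equilibrium is in mixed strategies.
Let General X play route A with probability p. General Y is indifferent when 5p − 10(1−p) = −12p + 14(1−p), giving p = 24/41.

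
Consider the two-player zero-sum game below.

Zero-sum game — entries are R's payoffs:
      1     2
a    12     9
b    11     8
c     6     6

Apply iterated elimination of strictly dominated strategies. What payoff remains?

9

Row c is strictly dominated by row a (12>6, 9>6); eliminate c.
Row b is strictly dominated by row a (12>11, 9>8); eliminate b.
Column 1 is strictly dominated by 2 for C (9<12); eliminate 1.
Only (a, 2) remains, with payoff 9.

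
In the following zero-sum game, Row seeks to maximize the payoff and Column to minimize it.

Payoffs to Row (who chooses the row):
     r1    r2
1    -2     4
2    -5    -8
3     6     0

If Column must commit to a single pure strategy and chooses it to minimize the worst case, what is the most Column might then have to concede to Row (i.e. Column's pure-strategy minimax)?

The worst case (largest entry) in each column is r1: 6, r2: 4.
The best (smallest) of these is 4.

4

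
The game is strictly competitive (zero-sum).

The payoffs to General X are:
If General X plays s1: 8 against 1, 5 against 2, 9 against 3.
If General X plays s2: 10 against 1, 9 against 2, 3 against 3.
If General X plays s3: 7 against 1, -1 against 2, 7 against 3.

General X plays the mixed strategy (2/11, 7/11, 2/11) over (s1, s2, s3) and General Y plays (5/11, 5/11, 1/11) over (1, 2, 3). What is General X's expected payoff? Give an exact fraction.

908/121

Against (5/11, 5/11, 1/11), each row's expected payoff is s1: 74/11; s2: 98/11; s3: 37/11.
Taking the (2/11, 7/11, 2/11)-weighted average: (2/11)·(74/11) + (7/11)·(98/11) + (2/11)·(37/11) = 908/121.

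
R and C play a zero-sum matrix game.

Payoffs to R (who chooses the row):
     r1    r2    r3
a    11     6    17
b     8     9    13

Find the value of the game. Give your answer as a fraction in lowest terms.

17/2

Column r3 is strictly dominated by r1 for C (it gives R more in every row).
The remaining 2×2 game on (a, b) × (r1, r2) has no saddle point. Let R play a with probability p; indifference gives 11p + 8(1−p) = 6p + 9(1−p), so p = 1/6.
Similarly C's optimal q on r1 is 1/2, and the value is 11·(1/2) + (6)·(1/2) = 17/2.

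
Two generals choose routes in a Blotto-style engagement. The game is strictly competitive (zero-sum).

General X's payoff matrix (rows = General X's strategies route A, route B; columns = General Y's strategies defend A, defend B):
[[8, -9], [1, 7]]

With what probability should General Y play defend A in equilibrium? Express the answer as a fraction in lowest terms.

16/23

Row minima are -9 and 1, so General X's maximin is 1; column maxima are 8 and 7, so General Y's minimax is 7. These differ, so the equilibrium is in mixed strategies.
Let General Y play defend A with probability q. General X is indifferent when 8q − 9(1−q) = q + 7(1−q), giving q = 16/23.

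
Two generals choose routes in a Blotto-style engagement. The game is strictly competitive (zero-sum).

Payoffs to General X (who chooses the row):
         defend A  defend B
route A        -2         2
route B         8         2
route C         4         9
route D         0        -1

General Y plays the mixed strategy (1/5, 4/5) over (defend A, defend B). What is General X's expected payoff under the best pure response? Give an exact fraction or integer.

8

route A: (-2)·(1/5) + (2)·(4/5) = 6/5.
route B: (8)·(1/5) + (2)·(4/5) = 16/5.
route C: (4)·(1/5) + (9)·(4/5) = 8.
route D: (0)·(1/5) + (-1)·(4/5) = -4/5.
The best pure response is route C with expected payoff 8.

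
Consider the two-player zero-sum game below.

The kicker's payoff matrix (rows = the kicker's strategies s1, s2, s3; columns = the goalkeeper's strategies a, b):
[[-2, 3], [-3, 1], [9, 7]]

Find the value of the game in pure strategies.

Row minima: -2, -3, 7 → the kicker's maximin is 7.
Column maxima: 9, 7 → the goalkeeper's minimax is 7.
They coincide at (s3, b), so the value is 7.

7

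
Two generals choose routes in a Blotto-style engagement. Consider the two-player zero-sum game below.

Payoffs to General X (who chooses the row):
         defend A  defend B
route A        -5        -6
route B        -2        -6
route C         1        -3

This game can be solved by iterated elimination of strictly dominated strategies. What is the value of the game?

Row route A is strictly dominated by row route C (1>-5, -3>-6); eliminate route A.
Column defend A is strictly dominated by defend B for General Y (-6<-2, -3<1); eliminate defend A.
Row route B is strictly dominated by row route C (-3>-6); eliminate route B.
Only (route C, defend B) remains, with payoff -3.

-3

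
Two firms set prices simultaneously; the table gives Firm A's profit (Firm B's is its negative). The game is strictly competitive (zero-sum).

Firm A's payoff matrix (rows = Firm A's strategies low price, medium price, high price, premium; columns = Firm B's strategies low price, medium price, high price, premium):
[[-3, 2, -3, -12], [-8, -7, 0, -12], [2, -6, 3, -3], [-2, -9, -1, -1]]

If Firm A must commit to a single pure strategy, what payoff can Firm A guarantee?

-6

The worst-case payoff for each row is low price: -12, medium price: -12, high price: -6, premium: -9.
The best of these is -6.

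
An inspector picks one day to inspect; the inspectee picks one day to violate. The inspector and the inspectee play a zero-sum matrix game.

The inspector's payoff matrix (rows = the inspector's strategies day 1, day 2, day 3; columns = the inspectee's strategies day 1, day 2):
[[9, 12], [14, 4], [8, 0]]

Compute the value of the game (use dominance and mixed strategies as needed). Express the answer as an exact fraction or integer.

132/13

Row day 3 is strictly dominated by row day 2, so the inspector never plays it.
The remaining 2×2 game on (day 1, day 2) × (day 1, day 2) has no saddle point. Let the inspector play day 1 with probability p; indifference gives 9p + 14(1−p) = 12p + 4(1−p), so p = 10/13.
Similarly the inspectee's optimal q on day 1 is 8/13, and the value is 9·(8/13) + (12)·(5/13) = 132/13.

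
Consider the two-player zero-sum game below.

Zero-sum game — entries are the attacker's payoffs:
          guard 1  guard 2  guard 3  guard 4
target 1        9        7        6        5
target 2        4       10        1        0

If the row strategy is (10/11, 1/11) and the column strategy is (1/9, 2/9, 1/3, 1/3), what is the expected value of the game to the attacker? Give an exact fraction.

Against (1/9, 2/9, 1/3, 1/3), each row's expected payoff is target 1: 56/9; target 2: 3.
Taking the (10/11, 1/11)-weighted average: (10/11)·(56/9) + (1/11)·(3) = 587/99.

587/99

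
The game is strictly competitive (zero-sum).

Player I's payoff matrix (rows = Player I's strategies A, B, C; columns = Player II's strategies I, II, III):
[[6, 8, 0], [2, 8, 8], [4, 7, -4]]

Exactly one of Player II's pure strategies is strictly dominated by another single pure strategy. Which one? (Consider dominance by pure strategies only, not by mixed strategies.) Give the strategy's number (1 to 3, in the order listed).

2

Player II prefers columns that give Player I less. Compare II with I: 6 < 8, 2 < 8, 4 < 7.
So I strictly dominates II for Player II; II is strictly dominated.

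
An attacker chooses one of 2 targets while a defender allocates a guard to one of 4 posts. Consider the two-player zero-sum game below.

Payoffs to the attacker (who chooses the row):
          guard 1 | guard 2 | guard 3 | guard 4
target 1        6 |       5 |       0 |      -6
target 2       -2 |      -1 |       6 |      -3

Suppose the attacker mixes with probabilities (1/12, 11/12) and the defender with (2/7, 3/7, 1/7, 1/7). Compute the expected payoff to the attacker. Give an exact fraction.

-23/84

Against (2/7, 3/7, 1/7, 1/7), each row's expected payoff is target 1: 3; target 2: -4/7.
Taking the (1/12, 11/12)-weighted average: (1/12)·(3) + (11/12)·(-4/7) = -23/84.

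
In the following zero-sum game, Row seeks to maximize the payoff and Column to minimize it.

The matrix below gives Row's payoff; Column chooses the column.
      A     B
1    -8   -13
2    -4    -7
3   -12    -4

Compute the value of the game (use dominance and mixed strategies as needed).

Row 1 is strictly dominated by row 2, so Row never plays it.
The remaining 2×2 game on (2, 3) × (A, B) has no saddle point. Let Row play 2 with probability p; indifference gives −4p − 12(1−p) = −7p − 4(1−p), so p = 8/11.
Similarly Column's optimal q on A is 3/11, and the value is -4·(3/11) + (-7)·(8/11) = -68/11.

-68/11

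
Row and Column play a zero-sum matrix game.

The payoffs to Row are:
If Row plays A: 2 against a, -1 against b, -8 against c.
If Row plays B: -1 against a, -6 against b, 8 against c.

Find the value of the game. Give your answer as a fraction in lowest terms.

-8/3

Column a is strictly dominated by b for Column (it gives Row more in every row).
The remaining 2×2 game on (A, B) × (b, c) has no saddle point. Let Row play A with probability p; indifference gives −p − 6(1−p) = −8p + 8(1−p), so p = 2/3.
Similarly Column's optimal q on b is 16/21, and the value is -1·(16/21) + (-8)·(5/21) = -8/3.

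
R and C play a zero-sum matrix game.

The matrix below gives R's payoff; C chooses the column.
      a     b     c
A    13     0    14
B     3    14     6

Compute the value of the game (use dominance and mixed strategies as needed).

91/12

Column c is strictly dominated by a for C (it gives R more in every row).
The remaining 2×2 game on (A, B) × (a, b) has no saddle point. Let R play A with probability p; indifference gives 13p + 3(1−p) = 14(1−p), so p = 11/24.
Similarly C's optimal q on a is 7/12, and the value is 13·(7/12) + (0)·(5/12) = 91/12.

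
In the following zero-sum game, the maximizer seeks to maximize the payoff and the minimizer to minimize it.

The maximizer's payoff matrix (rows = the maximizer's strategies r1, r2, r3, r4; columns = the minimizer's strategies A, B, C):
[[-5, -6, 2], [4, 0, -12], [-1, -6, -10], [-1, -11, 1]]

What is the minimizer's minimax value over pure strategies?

The worst case (largest entry) in each column is A: 4, B: 0, C: 2.
The best (smallest) of these is 0.

0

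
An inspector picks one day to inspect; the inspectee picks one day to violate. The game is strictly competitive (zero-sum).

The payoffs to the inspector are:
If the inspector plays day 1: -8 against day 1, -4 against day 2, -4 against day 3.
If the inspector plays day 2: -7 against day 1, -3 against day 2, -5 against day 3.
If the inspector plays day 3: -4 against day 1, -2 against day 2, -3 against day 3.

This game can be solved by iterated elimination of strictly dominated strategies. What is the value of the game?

Row day 1 is strictly dominated by row day 3 (-4>-8, -2>-4, -3>-4); eliminate day 1.
Row day 2 is strictly dominated by row day 3 (-4>-7, -2>-3, -3>-5); eliminate day 2.
Column day 3 is strictly dominated by day 1 for the inspectee (-4<-3); eliminate day 3.
Column day 2 is strictly dominated by day 1 for the inspectee (-4<-2); eliminate day 2.
Only (day 3, day 1) remains, with payoff -4.

-4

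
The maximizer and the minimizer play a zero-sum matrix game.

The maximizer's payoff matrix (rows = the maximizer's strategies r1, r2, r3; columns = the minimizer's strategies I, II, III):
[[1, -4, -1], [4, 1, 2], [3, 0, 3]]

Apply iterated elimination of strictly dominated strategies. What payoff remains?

1

Row r1 is strictly dominated by row r2 (4>1, 1>-4, 2>-1); eliminate r1.
Column I is strictly dominated by II for the minimizer (1<4, 0<3); eliminate I.
Column III is strictly dominated by II for the minimizer (1<2, 0<3); eliminate III.
Row r3 is strictly dominated by row r2 (1>0); eliminate r3.
Only (r2, II) remains, with payoff 1.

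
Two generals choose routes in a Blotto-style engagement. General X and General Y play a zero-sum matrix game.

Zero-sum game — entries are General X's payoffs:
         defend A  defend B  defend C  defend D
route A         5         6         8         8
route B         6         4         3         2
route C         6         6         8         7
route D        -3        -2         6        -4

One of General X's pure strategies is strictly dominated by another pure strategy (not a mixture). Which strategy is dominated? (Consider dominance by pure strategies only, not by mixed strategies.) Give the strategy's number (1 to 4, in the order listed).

4

Compare route D with route A: 5 > -3, 6 > -2, 8 > 6, 8 > -4.
So route A strictly dominates route D for General X; route D is strictly dominated.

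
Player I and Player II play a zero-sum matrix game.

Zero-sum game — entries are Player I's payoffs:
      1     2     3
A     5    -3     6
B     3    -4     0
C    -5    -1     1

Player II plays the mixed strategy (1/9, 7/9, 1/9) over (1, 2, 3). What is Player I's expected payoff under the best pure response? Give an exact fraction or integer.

A: (5)·(1/9) + (-3)·(7/9) + (6)·(1/9) = -10/9.
B: (3)·(1/9) + (-4)·(7/9) + (0)·(1/9) = -25/9.
C: (-5)·(1/9) + (-1)·(7/9) + (1)·(1/9) = -11/9.
The best pure response is A with expected payoff -10/9.

-10/9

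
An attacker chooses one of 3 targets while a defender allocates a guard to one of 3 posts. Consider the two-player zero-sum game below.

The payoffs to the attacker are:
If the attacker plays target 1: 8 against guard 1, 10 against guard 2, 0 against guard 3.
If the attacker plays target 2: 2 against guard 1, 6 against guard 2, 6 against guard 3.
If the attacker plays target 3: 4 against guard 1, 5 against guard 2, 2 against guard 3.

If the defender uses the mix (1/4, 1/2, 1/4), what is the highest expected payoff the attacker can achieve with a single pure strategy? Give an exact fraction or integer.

7

target 1: (8)·(1/4) + (10)·(1/2) + (0)·(1/4) = 7.
target 2: (2)·(1/4) + (6)·(1/2) + (6)·(1/4) = 5.
target 3: (4)·(1/4) + (5)·(1/2) + (2)·(1/4) = 4.
The best pure response is target 1 with expected payoff 7.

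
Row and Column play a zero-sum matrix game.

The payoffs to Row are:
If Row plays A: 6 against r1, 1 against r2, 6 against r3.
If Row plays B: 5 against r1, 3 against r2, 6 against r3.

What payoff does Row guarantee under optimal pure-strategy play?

3

Row minima: 1, 3 → Row's maximin is 3.
Column maxima: 6, 3, 6 → Column's minimax is 3.
They coincide at (B, r2), so the value is 3.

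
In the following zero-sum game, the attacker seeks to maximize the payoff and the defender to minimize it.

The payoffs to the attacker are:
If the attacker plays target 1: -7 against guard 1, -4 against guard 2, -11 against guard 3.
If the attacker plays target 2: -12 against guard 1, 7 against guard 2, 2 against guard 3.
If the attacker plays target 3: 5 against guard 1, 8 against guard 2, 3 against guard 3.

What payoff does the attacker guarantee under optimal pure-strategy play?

3

Row minima: -11, -12, 3 → the attacker's maximin is 3.
Column maxima: 5, 8, 3 → the defender's minimax is 3.
They coincide at (target 3, guard 3), so the value is 3.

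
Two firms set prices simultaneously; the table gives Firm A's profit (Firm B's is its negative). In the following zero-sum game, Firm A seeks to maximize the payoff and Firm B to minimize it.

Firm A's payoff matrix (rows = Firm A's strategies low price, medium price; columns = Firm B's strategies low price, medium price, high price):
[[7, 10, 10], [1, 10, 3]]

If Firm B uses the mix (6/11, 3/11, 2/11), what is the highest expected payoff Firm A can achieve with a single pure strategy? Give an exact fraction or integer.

low price: (7)·(6/11) + (10)·(3/11) + (10)·(2/11) = 92/11.
medium price: (1)·(6/11) + (10)·(3/11) + (3)·(2/11) = 42/11.
The best pure response is low price with expected payoff 92/11.

92/11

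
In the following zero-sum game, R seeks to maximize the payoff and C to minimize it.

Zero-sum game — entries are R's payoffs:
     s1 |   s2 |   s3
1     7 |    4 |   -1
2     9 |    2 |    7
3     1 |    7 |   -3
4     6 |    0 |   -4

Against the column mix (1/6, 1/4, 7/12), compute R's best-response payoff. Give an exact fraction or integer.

73/12

1: (7)·(1/6) + (4)·(1/4) + (-1)·(7/12) = 19/12.
2: (9)·(1/6) + (2)·(1/4) + (7)·(7/12) = 73/12.
3: (1)·(1/6) + (7)·(1/4) + (-3)·(7/12) = 1/6.
4: (6)·(1/6) + (0)·(1/4) + (-4)·(7/12) = -4/3.
The best pure response is 2 with expected payoff 73/12.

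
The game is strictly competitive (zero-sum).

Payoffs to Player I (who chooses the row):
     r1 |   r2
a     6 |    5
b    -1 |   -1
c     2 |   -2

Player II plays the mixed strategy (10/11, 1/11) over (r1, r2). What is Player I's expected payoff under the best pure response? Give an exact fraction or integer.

65/11

a: (6)·(10/11) + (5)·(1/11) = 65/11.
b: (-1)·(10/11) + (-1)·(1/11) = -1.
c: (2)·(10/11) + (-2)·(1/11) = 18/11.
The best pure response is a with expected payoff 65/11.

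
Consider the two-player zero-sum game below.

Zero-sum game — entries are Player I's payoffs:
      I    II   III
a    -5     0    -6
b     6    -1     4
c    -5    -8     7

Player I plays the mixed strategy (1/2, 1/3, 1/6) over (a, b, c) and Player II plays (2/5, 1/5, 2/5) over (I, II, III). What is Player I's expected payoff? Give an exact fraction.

Against (2/5, 1/5, 2/5), each row's expected payoff is a: -22/5; b: 19/5; c: -4/5.
Taking the (1/2, 1/3, 1/6)-weighted average: (1/2)·(-22/5) + (1/3)·(19/5) + (1/6)·(-4/5) = -16/15.

-16/15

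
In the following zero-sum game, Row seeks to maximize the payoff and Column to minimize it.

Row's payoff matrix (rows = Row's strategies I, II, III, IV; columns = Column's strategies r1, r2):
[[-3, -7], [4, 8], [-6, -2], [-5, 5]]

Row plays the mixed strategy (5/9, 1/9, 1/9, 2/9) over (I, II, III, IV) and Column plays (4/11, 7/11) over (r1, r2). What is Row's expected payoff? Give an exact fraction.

Against (4/11, 7/11), each row's expected payoff is I: -61/11; II: 72/11; III: -38/11; IV: 15/11.
Taking the (5/9, 1/9, 1/9, 2/9)-weighted average: (5/9)·(-61/11) + (1/9)·(72/11) + (1/9)·(-38/11) + (2/9)·(15/11) = -241/99.

-241/99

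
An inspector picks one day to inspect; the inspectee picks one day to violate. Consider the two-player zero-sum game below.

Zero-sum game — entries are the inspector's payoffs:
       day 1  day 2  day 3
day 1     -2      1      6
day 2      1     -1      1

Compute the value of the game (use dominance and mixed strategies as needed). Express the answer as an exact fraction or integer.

Column day 3 is strictly dominated by day 2 for the inspectee (it gives the inspector more in every row).
The remaining 2×2 game on (day 1, day 2) × (day 1, day 2) has no saddle point. Let the inspector play day 1 with probability p; indifference gives −2p + (1−p) = p − (1−p), so p = 2/5.
Similarly the inspectee's optimal q on day 1 is 2/5, and the value is -2·(2/5) + (1)·(3/5) = -1/5.

-1/5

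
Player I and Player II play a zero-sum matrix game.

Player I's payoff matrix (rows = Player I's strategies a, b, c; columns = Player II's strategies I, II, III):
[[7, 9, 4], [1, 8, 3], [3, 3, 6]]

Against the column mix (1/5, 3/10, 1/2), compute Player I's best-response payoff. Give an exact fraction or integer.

a: (7)·(1/5) + (9)·(3/10) + (4)·(1/2) = 61/10.
b: (1)·(1/5) + (8)·(3/10) + (3)·(1/2) = 41/10.
c: (3)·(1/5) + (3)·(3/10) + (6)·(1/2) = 9/2.
The best pure response is a with expected payoff 61/10.

61/10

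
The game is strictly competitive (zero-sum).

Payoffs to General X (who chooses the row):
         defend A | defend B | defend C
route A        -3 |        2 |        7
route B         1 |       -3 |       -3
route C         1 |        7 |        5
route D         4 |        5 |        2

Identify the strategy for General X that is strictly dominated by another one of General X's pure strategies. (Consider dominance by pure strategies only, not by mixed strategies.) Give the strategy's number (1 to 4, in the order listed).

Compare route B with route D: 4 > 1, 5 > -3, 2 > -3.
So route D strictly dominates route B for General X; route B is strictly dominated.

2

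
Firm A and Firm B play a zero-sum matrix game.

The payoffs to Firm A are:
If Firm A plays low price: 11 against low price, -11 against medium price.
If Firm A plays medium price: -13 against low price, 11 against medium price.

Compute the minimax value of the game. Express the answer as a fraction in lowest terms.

-11/23

Row minima are -11 and -13, so Firm A's maximin is -11; column maxima are 11 and 11, so Firm B's minimax is 11. These differ, so the equilibrium is in mixed strategies.
Let Firm A play low price with probability p. Firm B is indifferent when 11p − 13(1−p) = −11p + 11(1−p), giving p = 12/23.
Let Firm B play low price with probability q. Firm A is indifferent when 11q − 11(1−q) = −13q + 11(1−q), giving q = 11/23.
The value is 11·(11/23) + (-11)·(12/23) = -11/23.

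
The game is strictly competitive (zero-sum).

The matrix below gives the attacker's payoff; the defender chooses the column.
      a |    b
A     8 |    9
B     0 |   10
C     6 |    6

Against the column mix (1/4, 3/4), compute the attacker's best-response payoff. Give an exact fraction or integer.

A: (8)·(1/4) + (9)·(3/4) = 35/4.
B: (0)·(1/4) + (10)·(3/4) = 15/2.
C: (6)·(1/4) + (6)·(3/4) = 6.
The best pure response is A with expected payoff 35/4.

35/4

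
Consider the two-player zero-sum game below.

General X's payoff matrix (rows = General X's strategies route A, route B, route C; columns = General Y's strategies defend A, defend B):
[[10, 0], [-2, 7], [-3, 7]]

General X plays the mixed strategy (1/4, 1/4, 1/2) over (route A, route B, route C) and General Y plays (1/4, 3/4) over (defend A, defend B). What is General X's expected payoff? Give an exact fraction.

65/16

Against (1/4, 3/4), each row's expected payoff is route A: 5/2; route B: 19/4; route C: 9/2.
Taking the (1/4, 1/4, 1/2)-weighted average: (1/4)·(5/2) + (1/4)·(19/4) + (1/2)·(9/2) = 65/16.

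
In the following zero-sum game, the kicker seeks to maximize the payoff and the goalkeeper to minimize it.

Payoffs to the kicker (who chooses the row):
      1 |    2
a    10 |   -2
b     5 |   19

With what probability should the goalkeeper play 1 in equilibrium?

Row minima are -2 and 5, so the kicker's maximin is 5; column maxima are 10 and 19, so the goalkeeper's minimax is 10. These differ, so the equilibrium is in mixed strategies.
Let the goalkeeper play 1 with probability q. The kicker is indifferent when 10q − 2(1−q) = 5q + 19(1−q), giving q = 21/26.

21/26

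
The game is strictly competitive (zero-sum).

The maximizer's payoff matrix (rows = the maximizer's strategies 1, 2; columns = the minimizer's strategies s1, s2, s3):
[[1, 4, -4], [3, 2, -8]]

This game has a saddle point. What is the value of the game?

Row minima: -4, -8 → the maximizer's maximin is -4.
Column maxima: 3, 4, -4 → the minimizer's minimax is -4.
They coincide at (1, s3), so the value is -4.

-4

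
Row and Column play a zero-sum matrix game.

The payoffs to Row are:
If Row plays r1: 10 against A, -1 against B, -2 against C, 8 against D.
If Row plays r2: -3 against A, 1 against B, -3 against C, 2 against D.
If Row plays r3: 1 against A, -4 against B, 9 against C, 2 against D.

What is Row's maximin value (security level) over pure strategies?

-2

The worst-case payoff for each row is r1: -2, r2: -3, r3: -4.
The best of these is -2.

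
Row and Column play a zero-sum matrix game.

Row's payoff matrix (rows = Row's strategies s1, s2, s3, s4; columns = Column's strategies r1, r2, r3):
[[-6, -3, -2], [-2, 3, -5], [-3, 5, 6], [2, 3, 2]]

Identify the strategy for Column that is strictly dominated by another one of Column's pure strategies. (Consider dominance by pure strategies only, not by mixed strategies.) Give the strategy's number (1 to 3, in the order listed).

Column prefers columns that give Row less. Compare r2 with r1: -6 < -3, -2 < 3, -3 < 5, 2 < 3.
So r1 strictly dominates r2 for Column; r2 is strictly dominated.

2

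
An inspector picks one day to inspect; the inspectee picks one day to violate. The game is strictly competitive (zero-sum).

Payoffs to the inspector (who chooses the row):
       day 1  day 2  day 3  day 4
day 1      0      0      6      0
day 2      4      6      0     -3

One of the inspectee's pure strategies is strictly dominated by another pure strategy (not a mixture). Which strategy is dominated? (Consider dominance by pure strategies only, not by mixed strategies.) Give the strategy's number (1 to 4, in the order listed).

3

The inspectee prefers columns that give the inspector less. Compare day 3 with day 4: 0 < 6, -3 < 0.
So day 4 strictly dominates day 3 for the inspectee; day 3 is strictly dominated.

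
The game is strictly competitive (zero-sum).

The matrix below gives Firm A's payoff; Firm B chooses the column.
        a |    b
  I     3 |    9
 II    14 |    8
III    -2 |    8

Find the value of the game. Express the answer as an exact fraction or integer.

17/2

Row III is strictly dominated by row I, so Firm A never plays it.
The remaining 2×2 game on (I, II) × (a, b) has no saddle point. Let Firm A play I with probability p; indifference gives 3p + 14(1−p) = 9p + 8(1−p), so p = 1/2.
Similarly Firm B's optimal q on a is 1/12, and the value is 3·(1/12) + (9)·(11/12) = 17/2.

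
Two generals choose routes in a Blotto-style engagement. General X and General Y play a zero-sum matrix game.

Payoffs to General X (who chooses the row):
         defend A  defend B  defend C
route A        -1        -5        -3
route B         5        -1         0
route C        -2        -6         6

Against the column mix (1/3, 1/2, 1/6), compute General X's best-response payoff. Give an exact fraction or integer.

7/6

route A: (-1)·(1/3) + (-5)·(1/2) + (-3)·(1/6) = -10/3.
route B: (5)·(1/3) + (-1)·(1/2) + (0)·(1/6) = 7/6.
route C: (-2)·(1/3) + (-6)·(1/2) + (6)·(1/6) = -8/3.
The best pure response is route B with expected payoff 7/6.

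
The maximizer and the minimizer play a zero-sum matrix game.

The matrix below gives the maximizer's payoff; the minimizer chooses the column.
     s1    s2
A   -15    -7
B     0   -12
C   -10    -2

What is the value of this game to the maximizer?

-6

Row A is strictly dominated by row C, so the maximizer never plays it.
The remaining 2×2 game on (B, C) × (s1, s2) has no saddle point. Let the maximizer play B with probability p; indifference gives −10(1−p) = −12p − 2(1−p), so p = 2/5.
Similarly the minimizer's optimal q on s1 is 1/2, and the value is 0·(1/2) + (-12)·(1/2) = -6.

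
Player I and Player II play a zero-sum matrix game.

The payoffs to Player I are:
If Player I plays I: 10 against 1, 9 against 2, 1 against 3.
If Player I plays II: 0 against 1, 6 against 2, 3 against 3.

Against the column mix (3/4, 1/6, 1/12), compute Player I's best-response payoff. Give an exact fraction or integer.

I: (10)·(3/4) + (9)·(1/6) + (1)·(1/12) = 109/12.
II: (0)·(3/4) + (6)·(1/6) + (3)·(1/12) = 5/4.
The best pure response is I with expected payoff 109/12.

109/12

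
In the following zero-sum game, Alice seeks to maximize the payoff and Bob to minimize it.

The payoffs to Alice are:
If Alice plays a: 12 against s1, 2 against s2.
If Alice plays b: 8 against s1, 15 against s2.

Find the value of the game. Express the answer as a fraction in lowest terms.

164/17

Row minima are 2 and 8, so Alice's maximin is 8; column maxima are 12 and 15, so Bob's minimax is 12. These differ, so the equilibrium is in mixed strategies.
Let Alice play a with probability p. Bob is indifferent when 12p + 8(1−p) = 2p + 15(1−p), giving p = 7/17.
Let Bob play s1 with probability q. Alice is indifferent when 12q + 2(1−q) = 8q + 15(1−q), giving q = 13/17.
The value is 12·(13/17) + (2)·(4/17) = 164/17.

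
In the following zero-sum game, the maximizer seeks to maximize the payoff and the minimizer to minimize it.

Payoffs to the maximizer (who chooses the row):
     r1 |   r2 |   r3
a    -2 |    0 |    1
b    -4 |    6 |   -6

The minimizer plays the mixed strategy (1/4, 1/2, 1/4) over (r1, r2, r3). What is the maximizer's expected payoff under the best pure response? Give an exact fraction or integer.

1/2

a: (-2)·(1/4) + (0)·(1/2) + (1)·(1/4) = -1/4.
b: (-4)·(1/4) + (6)·(1/2) + (-6)·(1/4) = 1/2.
The best pure response is b with expected payoff 1/2.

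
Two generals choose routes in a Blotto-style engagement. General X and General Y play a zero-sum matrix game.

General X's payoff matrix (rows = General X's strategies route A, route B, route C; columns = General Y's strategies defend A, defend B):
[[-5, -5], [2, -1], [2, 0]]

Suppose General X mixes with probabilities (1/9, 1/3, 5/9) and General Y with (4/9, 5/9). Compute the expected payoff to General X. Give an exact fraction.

Against (4/9, 5/9), each row's expected payoff is route A: -5; route B: 1/3; route C: 8/9.
Taking the (1/9, 1/3, 5/9)-weighted average: (1/9)·(-5) + (1/3)·(1/3) + (5/9)·(8/9) = 4/81.

4/81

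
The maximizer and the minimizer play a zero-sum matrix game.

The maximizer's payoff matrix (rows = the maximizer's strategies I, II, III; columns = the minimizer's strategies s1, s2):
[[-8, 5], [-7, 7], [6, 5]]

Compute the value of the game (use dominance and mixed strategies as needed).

77/15

Row I is strictly dominated by row II, so the maximizer never plays it.
The remaining 2×2 game on (II, III) × (s1, s2) has no saddle point. Let the maximizer play II with probability p; indifference gives −7p + 6(1−p) = 7p + 5(1−p), so p = 1/15.
Similarly the minimizer's optimal q on s1 is 2/15, and the value is -7·(2/15) + (7)·(13/15) = 77/15.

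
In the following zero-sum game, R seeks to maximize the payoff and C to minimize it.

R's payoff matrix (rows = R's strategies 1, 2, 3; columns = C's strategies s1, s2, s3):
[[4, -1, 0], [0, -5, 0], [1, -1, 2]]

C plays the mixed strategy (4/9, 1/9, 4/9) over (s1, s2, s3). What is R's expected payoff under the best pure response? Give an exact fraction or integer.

1: (4)·(4/9) + (-1)·(1/9) + (0)·(4/9) = 5/3.
2: (0)·(4/9) + (-5)·(1/9) + (0)·(4/9) = -5/9.
3: (1)·(4/9) + (-1)·(1/9) + (2)·(4/9) = 11/9.
The best pure response is 1 with expected payoff 5/3.

5/3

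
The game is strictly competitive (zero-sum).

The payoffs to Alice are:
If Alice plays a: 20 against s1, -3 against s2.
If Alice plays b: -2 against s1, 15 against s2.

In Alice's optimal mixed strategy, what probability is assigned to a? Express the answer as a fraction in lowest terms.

17/40

Row minima are -3 and -2, so Alice's maximin is -2; column maxima are 20 and 15, so Bob's minimax is 15. These differ, so the equilibrium is in mixed strategies.
Let Alice play a with probability p. Bob is indifferent when 20p − 2(1−p) = −3p + 15(1−p), giving p = 17/40.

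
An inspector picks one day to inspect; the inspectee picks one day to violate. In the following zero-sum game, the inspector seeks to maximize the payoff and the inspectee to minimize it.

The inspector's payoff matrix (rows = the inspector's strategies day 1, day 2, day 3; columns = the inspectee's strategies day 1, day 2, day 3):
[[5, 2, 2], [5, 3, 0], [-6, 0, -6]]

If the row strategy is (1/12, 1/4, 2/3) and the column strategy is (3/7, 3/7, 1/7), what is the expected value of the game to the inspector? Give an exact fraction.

Against (3/7, 3/7, 1/7), each row's expected payoff is day 1: 23/7; day 2: 24/7; day 3: -24/7.
Taking the (1/12, 1/4, 2/3)-weighted average: (1/12)·(23/7) + (1/4)·(24/7) + (2/3)·(-24/7) = -97/84.

-97/84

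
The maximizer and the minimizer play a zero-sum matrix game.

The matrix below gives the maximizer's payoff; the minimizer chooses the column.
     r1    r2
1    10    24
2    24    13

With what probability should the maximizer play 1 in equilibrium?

Row minima are 10 and 13, so the maximizer's maximin is 13; column maxima are 24 and 24, so the minimizer's minimax is 24. These differ, so the equilibrium is in mixed strategies.
Let the maximizer play 1 with probability p. The minimizer is indifferent when 10p + 24(1−p) = 24p + 13(1−p), giving p = 11/25.

11/25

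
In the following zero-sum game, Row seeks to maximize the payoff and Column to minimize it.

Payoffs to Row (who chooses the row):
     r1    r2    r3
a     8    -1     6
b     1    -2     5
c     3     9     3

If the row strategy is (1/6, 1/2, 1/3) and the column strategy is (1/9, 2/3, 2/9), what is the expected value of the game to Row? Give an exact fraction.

Against (1/9, 2/3, 2/9), each row's expected payoff is a: 14/9; b: -1/9; c: 7.
Taking the (1/6, 1/2, 1/3)-weighted average: (1/6)·(14/9) + (1/2)·(-1/9) + (1/3)·(7) = 137/54.

137/54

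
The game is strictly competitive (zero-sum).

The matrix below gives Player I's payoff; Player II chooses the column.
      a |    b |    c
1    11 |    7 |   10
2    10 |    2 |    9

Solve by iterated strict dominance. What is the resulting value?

Column c is strictly dominated by b for Player II (7<10, 2<9); eliminate c.
Row 2 is strictly dominated by row 1 (11>10, 7>2); eliminate 2.
Column a is strictly dominated by b for Player II (7<11); eliminate a.
Only (1, b) remains, with payoff 7.

7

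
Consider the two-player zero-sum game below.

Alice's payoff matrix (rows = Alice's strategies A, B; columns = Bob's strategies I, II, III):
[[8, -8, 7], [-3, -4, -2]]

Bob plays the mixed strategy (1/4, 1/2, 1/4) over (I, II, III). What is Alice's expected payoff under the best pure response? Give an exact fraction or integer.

-1/4

A: (8)·(1/4) + (-8)·(1/2) + (7)·(1/4) = -1/4.
B: (-3)·(1/4) + (-4)·(1/2) + (-2)·(1/4) = -13/4.
The best pure response is A with expected payoff -1/4.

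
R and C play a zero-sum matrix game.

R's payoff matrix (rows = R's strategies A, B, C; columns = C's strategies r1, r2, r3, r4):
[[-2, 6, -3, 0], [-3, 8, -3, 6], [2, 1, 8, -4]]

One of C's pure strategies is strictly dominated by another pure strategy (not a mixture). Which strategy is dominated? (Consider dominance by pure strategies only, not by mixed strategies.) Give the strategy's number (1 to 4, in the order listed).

2

C prefers columns that give R less. Compare r2 with r4: 0 < 6, 6 < 8, -4 < 1.
So r4 strictly dominates r2 for C; r2 is strictly dominated.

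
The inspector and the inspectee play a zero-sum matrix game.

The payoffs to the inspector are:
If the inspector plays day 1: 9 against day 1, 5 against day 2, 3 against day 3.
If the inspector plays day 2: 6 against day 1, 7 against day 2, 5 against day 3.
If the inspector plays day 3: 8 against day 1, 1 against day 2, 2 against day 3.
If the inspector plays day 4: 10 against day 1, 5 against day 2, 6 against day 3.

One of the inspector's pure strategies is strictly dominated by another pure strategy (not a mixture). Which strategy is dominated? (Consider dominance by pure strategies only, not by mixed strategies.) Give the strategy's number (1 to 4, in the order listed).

Compare day 3 with day 1: 9 > 8, 5 > 1, 3 > 2.
So day 1 strictly dominates day 3 for the inspector; day 3 is strictly dominated.

3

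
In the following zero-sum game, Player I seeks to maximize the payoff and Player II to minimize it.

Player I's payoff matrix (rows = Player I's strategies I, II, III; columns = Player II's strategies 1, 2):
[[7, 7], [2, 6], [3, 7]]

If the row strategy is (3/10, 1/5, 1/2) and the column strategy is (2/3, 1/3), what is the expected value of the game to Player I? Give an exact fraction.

74/15

Against (2/3, 1/3), each row's expected payoff is I: 7; II: 10/3; III: 13/3.
Taking the (3/10, 1/5, 1/2)-weighted average: (3/10)·(7) + (1/5)·(10/3) + (1/2)·(13/3) = 74/15.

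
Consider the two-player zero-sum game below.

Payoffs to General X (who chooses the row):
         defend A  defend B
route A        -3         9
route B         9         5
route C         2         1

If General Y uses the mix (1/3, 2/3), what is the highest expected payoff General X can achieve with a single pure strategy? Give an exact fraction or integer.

19/3

route A: (-3)·(1/3) + (9)·(2/3) = 5.
route B: (9)·(1/3) + (5)·(2/3) = 19/3.
route C: (2)·(1/3) + (1)·(2/3) = 4/3.
The best pure response is route B with expected payoff 19/3.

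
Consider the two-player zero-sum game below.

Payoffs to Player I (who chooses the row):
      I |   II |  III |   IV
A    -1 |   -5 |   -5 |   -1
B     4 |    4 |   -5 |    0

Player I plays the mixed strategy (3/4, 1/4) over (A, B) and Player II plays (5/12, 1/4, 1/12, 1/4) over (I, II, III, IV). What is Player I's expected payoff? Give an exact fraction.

Against (5/12, 1/4, 1/12, 1/4), each row's expected payoff is A: -7/3; B: 9/4.
Taking the (3/4, 1/4)-weighted average: (3/4)·(-7/3) + (1/4)·(9/4) = -19/16.

-19/16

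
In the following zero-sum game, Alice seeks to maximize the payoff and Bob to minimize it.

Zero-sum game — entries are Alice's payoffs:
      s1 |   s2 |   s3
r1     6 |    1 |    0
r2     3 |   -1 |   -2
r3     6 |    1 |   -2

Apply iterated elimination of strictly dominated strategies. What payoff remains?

Row r2 is strictly dominated by row r1 (6>3, 1>-1, 0>-2); eliminate r2.
Column s1 is strictly dominated by s2 for Bob (1<6, 1<6); eliminate s1.
Column s2 is strictly dominated by s3 for Bob (0<1, -2<1); eliminate s2.
Row r3 is strictly dominated by row r1 (0>-2); eliminate r3.
Only (r1, s3) remains, with payoff 0.

0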